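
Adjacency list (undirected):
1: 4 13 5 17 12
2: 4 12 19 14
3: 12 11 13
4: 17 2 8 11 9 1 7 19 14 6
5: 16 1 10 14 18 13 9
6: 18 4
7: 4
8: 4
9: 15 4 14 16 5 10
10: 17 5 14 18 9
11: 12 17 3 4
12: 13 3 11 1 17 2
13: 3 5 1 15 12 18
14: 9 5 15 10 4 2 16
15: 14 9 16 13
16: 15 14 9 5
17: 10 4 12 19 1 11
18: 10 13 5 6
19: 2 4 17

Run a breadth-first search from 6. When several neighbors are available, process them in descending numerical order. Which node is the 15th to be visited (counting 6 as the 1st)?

1

Visit 6; enqueue 18, 4 → queue [18, 4]
Visit 18; enqueue 13, 10, 5 → queue [4, 13, 10, 5]
Visit 4; enqueue 19, 17, 14, 11, 9, 8, 7, 2, 1 → queue [13, 10, 5, 19, 17, 14, 11, 9, 8, 7, 2, 1]
Visit 13; enqueue 15, 12, 3 → queue [10, 5, 19, 17, 14, 11, 9, 8, 7, 2, 1, 15, 12, 3]
Visit 10 → queue [5, 19, 17, 14, 11, 9, 8, 7, 2, 1, 15, 12, 3]
Visit 5; enqueue 16 → queue [19, 17, 14, 11, 9, 8, 7, 2, 1, 15, 12, 3, 16]
Visit 19 → queue [17, 14, 11, 9, 8, 7, 2, 1, 15, 12, 3, 16]
Visit 17 → queue [14, 11, 9, 8, 7, 2, 1, 15, 12, 3, 16]
Visit 14 → queue [11, 9, 8, 7, 2, 1, 15, 12, 3, 16]
Visit 11 → queue [9, 8, 7, 2, 1, 15, 12, 3, 16]
Visit 9 → queue [8, 7, 2, 1, 15, 12, 3, 16]
Visit 8 → queue [7, 2, 1, 15, 12, 3, 16]
Visit 7 → queue [2, 1, 15, 12, 3, 16]
Visit 2 → queue [1, 15, 12, 3, 16]
Visit 1 → queue [15, 12, 3, 16]
Visit 15 → queue [12, 3, 16]
Visit 12 → queue [3, 16]
Visit 3 → queue [16]
Visit 16 → queue []

Visit order: 6, 18, 4, 13, 10, 5, 19, 17, 14, 11, 9, 8, 7, 2, 1, 15, 12, 3, 16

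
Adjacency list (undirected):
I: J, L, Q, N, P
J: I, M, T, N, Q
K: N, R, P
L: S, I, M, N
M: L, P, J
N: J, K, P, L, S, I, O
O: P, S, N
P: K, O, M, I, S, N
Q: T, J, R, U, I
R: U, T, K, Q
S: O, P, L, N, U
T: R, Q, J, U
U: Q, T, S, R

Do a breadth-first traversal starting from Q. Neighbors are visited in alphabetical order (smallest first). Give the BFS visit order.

Q → I → J → R → T → U → L → N → P → M → K → S → O

Visit Q; enqueue I, J, R, T, U → queue [I, J, R, T, U]
Visit I; enqueue L, N, P → queue [J, R, T, U, L, N, P]
Visit J; enqueue M → queue [R, T, U, L, N, P, M]
Visit R; enqueue K → queue [T, U, L, N, P, M, K]
Visit T → queue [U, L, N, P, M, K]
Visit U; enqueue S → queue [L, N, P, M, K, S]
Visit L → queue [N, P, M, K, S]
Visit N; enqueue O → queue [P, M, K, S, O]
Visit P → queue [M, K, S, O]
Visit M → queue [K, S, O]
Visit K → queue [S, O]
Visit S → queue [O]
Visit O → queue []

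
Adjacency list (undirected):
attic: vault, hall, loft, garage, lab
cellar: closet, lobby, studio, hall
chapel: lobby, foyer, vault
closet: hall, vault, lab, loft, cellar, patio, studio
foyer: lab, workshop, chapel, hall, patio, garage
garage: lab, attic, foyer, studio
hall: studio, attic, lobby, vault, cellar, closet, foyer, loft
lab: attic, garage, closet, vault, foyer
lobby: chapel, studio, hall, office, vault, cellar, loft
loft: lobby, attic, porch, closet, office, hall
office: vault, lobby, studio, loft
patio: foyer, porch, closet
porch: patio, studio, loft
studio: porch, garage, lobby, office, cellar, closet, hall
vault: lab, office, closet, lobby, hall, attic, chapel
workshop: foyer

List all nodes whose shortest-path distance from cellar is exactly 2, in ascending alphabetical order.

Level 0: cellar
Level 1: closet, hall, lobby, studio
Level 2: attic, chapel, foyer, garage, lab, loft, office, patio, porch, vault
Level 3: workshop

attic, chapel, foyer, garage, lab, loft, office, patio, porch, vault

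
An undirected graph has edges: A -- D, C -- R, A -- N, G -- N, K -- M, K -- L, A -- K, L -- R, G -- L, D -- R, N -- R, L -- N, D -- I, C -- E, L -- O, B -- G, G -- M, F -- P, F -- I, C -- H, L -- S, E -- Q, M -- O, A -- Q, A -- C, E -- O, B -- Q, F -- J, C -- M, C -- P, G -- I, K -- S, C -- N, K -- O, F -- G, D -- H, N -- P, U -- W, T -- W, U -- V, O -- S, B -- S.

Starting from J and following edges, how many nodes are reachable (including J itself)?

19

BFS from J visits: J, F, P, I, G, N, C, D, M, L, B, R, A, H, E, O, K, S, Q
Reachable nodes: 19 of 23 total.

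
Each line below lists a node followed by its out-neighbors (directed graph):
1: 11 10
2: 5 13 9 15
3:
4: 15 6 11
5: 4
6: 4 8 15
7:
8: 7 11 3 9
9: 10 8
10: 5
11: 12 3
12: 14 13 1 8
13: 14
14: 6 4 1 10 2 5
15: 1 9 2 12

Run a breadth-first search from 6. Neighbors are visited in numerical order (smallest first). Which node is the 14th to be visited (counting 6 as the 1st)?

Visit 6; enqueue 4, 8, 15 → queue [4, 8, 15]
Visit 4; enqueue 11 → queue [8, 15, 11]
Visit 8; enqueue 3, 7, 9 → queue [15, 11, 3, 7, 9]
Visit 15; enqueue 1, 2, 12 → queue [11, 3, 7, 9, 1, 2, 12]
Visit 11 → queue [3, 7, 9, 1, 2, 12]
Visit 3 → queue [7, 9, 1, 2, 12]
Visit 7 → queue [9, 1, 2, 12]
Visit 9; enqueue 10 → queue [1, 2, 12, 10]
Visit 1 → queue [2, 12, 10]
Visit 2; enqueue 5, 13 → queue [12, 10, 5, 13]
Visit 12; enqueue 14 → queue [10, 5, 13, 14]
Visit 10 → queue [5, 13, 14]
Visit 5 → queue [13, 14]
Visit 13 → queue [14]
Visit 14 → queue []

Visit order: 6, 4, 8, 15, 11, 3, 7, 9, 1, 2, 12, 10, 5, 13, 14

13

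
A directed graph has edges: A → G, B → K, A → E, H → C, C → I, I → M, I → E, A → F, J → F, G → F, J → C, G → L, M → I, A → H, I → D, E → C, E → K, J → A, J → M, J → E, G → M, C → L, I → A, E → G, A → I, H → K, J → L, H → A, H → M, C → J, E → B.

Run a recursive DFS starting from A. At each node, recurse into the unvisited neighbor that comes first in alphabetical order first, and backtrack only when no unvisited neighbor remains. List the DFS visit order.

Visit A
A → E
E → B
B → K
E → C
C → I
I → D
I → M
C → J
J → F
J → L
E → G
A → H

A -> E -> B -> K -> C -> I -> D -> M -> J -> F -> L -> G -> H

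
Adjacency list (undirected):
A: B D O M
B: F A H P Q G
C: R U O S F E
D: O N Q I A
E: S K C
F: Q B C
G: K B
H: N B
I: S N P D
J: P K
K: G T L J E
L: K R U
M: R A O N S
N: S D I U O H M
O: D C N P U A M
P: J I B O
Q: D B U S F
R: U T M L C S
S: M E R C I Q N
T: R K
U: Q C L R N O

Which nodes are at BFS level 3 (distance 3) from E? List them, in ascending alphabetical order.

A, B, D, H, P

Level 0: E
Level 1: C, K, S
Level 2: F, G, I, J, L, M, N, O, Q, R, T, U
Level 3: A, B, D, H, P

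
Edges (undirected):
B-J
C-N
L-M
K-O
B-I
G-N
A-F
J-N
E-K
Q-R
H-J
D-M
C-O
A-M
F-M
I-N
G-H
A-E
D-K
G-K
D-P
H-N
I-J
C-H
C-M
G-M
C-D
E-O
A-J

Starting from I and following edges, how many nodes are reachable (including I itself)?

BFS from I visits: I, B, J, N, A, H, C, G, E, F, M, D, O, K, L, P
Reachable nodes: 16 of 18 total.

16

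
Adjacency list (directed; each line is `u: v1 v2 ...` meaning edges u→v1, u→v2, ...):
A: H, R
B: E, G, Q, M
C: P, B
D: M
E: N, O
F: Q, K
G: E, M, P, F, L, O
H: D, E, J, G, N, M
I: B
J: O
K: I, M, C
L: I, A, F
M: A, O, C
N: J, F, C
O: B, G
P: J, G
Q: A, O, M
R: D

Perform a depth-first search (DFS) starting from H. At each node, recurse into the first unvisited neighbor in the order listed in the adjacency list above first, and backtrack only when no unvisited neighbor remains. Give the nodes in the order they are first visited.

H -> D -> M -> A -> R -> O -> B -> E -> N -> J -> F -> Q -> K -> I -> C -> P -> G -> L

Visit H
H → D
D → M
M → A
A → R
M → O
O → B
B → E
E → N
N → J
N → F
F → Q
F → K
K → I
K → C
C → P
P → G
G → L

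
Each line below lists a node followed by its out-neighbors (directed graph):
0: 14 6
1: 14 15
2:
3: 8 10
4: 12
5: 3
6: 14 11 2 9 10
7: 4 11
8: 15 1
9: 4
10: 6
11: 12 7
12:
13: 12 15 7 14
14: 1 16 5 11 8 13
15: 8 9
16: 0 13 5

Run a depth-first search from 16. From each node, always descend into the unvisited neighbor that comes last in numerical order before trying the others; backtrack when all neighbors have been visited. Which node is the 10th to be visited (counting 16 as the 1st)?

11

Visit 16
16 → 13
13 → 15
15 → 9
9 → 4
4 → 12
15 → 8
8 → 1
1 → 14
14 → 11
11 → 7
14 → 5
5 → 3
3 → 10
10 → 6
6 → 2
16 → 0

Visit order: 16, 13, 15, 9, 4, 12, 8, 1, 14, 11, 7, 5, 3, 10, 6, 2, 0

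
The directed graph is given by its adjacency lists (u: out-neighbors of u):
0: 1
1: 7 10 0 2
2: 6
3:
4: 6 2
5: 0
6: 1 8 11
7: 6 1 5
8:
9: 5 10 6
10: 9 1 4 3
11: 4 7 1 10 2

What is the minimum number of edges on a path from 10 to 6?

Level 0: 10
Level 1: 1, 3, 4, 9
Level 2: 0, 2, 5, 6, 7
Level 3: 8, 11
6 first appears at level 2.

2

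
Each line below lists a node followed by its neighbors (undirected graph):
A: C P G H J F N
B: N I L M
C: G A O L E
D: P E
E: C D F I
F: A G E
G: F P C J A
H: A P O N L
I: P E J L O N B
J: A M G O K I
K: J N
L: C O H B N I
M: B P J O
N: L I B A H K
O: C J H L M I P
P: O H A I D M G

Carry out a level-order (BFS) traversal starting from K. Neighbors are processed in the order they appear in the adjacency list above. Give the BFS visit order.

Visit K; enqueue J, N → queue [J, N]
Visit J; enqueue A, M, G, O, I → queue [N, A, M, G, O, I]
Visit N; enqueue L, B, H → queue [A, M, G, O, I, L, B, H]
Visit A; enqueue C, P, F → queue [M, G, O, I, L, B, H, C, P, F]
Visit M → queue [G, O, I, L, B, H, C, P, F]
Visit G → queue [O, I, L, B, H, C, P, F]
Visit O → queue [I, L, B, H, C, P, F]
Visit I; enqueue E → queue [L, B, H, C, P, F, E]
Visit L → queue [B, H, C, P, F, E]
Visit B → queue [H, C, P, F, E]
Visit H → queue [C, P, F, E]
Visit C → queue [P, F, E]
Visit P; enqueue D → queue [F, E, D]
Visit F → queue [E, D]
Visit E → queue [D]
Visit D → queue []

K, J, N, A, M, G, O, I, L, B, H, C, P, F, E, D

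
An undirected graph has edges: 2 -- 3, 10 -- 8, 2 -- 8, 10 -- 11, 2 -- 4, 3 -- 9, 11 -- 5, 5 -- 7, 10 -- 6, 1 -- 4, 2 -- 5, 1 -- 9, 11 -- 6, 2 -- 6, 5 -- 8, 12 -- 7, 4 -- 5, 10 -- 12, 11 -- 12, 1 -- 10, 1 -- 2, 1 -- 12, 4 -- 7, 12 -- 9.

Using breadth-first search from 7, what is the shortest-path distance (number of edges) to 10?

2

Level 0: 7
Level 1: 4, 5, 12
Level 2: 1, 2, 8, 9, 10, 11
Level 3: 3, 6
10 first appears at level 2.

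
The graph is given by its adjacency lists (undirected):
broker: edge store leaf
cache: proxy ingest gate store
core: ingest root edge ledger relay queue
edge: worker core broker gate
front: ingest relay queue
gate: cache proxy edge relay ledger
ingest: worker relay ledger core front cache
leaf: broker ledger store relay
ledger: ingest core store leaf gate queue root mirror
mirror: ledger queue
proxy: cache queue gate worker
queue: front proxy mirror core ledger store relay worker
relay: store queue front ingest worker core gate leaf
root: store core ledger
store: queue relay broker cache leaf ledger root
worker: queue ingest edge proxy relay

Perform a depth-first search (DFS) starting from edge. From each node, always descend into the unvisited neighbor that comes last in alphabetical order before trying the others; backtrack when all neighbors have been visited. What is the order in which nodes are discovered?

edge worker relay store root ledger queue proxy gate cache ingest front core mirror leaf broker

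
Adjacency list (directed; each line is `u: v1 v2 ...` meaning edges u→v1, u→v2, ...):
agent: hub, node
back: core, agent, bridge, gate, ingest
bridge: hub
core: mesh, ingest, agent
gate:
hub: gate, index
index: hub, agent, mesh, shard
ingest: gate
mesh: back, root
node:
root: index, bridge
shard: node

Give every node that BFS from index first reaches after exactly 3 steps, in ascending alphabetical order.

Level 0: index
Level 1: agent, hub, mesh, shard
Level 2: back, gate, node, root
Level 3: bridge, core, ingest

bridge, core, ingest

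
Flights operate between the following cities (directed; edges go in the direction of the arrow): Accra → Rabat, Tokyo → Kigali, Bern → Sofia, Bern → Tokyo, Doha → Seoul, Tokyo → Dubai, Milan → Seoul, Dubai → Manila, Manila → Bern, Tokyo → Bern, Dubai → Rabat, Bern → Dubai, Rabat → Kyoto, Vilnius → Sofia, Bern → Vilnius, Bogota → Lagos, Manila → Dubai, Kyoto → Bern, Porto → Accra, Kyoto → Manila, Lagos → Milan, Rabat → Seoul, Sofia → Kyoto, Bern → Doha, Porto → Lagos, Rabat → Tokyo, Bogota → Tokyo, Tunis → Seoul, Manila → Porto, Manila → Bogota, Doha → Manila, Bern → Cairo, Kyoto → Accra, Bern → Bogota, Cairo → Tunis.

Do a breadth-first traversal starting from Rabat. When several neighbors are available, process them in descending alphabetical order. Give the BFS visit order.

Visit Rabat; enqueue Tokyo, Seoul, Kyoto → queue [Tokyo, Seoul, Kyoto]
Visit Tokyo; enqueue Kigali, Dubai, Bern → queue [Seoul, Kyoto, Kigali, Dubai, Bern]
Visit Seoul → queue [Kyoto, Kigali, Dubai, Bern]
Visit Kyoto; enqueue Manila, Accra → queue [Kigali, Dubai, Bern, Manila, Accra]
Visit Kigali → queue [Dubai, Bern, Manila, Accra]
Visit Dubai → queue [Bern, Manila, Accra]
Visit Bern; enqueue Vilnius, Sofia, Doha, Cairo, Bogota → queue [Manila, Accra, Vilnius, Sofia, Doha, Cairo, Bogota]
Visit Manila; enqueue Porto → queue [Accra, Vilnius, Sofia, Doha, Cairo, Bogota, Porto]
Visit Accra → queue [Vilnius, Sofia, Doha, Cairo, Bogota, Porto]
Visit Vilnius → queue [Sofia, Doha, Cairo, Bogota, Porto]
Visit Sofia → queue [Doha, Cairo, Bogota, Porto]
Visit Doha → queue [Cairo, Bogota, Porto]
Visit Cairo; enqueue Tunis → queue [Bogota, Porto, Tunis]
Visit Bogota; enqueue Lagos → queue [Porto, Tunis, Lagos]
Visit Porto → queue [Tunis, Lagos]
Visit Tunis → queue [Lagos]
Visit Lagos; enqueue Milan → queue [Milan]
Visit Milan → queue []

Rabat, Tokyo, Seoul, Kyoto, Kigali, Dubai, Bern, Manila, Accra, Vilnius, Sofia, Doha, Cairo, Bogota, Porto, Tunis, Lagos, Milan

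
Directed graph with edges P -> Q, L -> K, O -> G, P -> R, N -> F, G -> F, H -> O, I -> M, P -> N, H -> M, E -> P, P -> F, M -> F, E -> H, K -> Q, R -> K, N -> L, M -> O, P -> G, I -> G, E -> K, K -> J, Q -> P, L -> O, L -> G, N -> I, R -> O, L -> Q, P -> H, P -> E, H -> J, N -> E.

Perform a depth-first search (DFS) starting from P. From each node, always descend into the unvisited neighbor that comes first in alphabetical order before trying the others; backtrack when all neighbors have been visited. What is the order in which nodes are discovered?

P → E → H → J → M → F → O → G → K → Q → N → I → L → R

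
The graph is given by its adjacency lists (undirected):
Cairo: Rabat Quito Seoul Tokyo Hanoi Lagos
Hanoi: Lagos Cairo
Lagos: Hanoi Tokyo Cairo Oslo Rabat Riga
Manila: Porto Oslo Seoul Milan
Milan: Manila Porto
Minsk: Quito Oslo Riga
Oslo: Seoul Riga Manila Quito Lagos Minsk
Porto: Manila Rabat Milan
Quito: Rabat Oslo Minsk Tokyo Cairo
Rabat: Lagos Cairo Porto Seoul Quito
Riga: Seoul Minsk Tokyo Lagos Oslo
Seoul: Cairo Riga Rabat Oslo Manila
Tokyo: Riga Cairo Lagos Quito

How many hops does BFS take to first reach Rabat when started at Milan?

2

Level 0: Milan
Level 1: Manila, Porto
Level 2: Oslo, Rabat, Seoul
Level 3: Cairo, Lagos, Minsk, Quito, Riga
Level 4: Hanoi, Tokyo
Rabat first appears at level 2.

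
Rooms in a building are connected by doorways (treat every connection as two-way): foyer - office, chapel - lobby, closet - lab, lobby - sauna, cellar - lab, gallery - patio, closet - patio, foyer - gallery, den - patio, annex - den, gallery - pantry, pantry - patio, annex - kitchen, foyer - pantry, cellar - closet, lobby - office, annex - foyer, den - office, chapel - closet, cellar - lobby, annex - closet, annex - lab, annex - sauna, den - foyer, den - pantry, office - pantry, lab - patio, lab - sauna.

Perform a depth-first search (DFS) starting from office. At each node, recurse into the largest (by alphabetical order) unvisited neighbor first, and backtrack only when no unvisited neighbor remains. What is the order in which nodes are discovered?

office pantry patio lab sauna lobby chapel closet cellar annex kitchen foyer gallery den

Visit office
office → pantry
pantry → patio
patio → lab
lab → sauna
sauna → lobby
lobby → chapel
chapel → closet
closet → cellar
closet → annex
annex → kitchen
annex → foyer
foyer → gallery
foyer → den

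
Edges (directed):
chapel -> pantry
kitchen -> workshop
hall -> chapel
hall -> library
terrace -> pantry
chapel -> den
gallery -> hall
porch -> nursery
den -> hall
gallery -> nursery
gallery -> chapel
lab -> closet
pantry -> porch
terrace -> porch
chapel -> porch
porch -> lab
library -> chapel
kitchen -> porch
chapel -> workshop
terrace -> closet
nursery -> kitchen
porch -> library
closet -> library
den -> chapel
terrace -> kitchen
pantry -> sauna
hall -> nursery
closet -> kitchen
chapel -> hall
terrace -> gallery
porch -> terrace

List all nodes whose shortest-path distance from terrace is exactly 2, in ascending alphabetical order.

Level 0: terrace
Level 1: closet, gallery, kitchen, pantry, porch
Level 2: chapel, hall, lab, library, nursery, sauna, workshop
Level 3: den

chapel, hall, lab, library, nursery, sauna, workshop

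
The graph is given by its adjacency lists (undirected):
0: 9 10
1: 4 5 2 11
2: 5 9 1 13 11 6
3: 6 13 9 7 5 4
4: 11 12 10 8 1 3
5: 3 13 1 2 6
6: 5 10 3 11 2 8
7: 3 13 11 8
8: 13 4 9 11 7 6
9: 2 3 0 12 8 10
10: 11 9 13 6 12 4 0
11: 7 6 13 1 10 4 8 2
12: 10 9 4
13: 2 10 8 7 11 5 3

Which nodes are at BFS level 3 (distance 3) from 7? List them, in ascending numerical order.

Level 0: 7
Level 1: 3, 8, 11, 13
Level 2: 1, 2, 4, 5, 6, 9, 10
Level 3: 0, 12

0, 12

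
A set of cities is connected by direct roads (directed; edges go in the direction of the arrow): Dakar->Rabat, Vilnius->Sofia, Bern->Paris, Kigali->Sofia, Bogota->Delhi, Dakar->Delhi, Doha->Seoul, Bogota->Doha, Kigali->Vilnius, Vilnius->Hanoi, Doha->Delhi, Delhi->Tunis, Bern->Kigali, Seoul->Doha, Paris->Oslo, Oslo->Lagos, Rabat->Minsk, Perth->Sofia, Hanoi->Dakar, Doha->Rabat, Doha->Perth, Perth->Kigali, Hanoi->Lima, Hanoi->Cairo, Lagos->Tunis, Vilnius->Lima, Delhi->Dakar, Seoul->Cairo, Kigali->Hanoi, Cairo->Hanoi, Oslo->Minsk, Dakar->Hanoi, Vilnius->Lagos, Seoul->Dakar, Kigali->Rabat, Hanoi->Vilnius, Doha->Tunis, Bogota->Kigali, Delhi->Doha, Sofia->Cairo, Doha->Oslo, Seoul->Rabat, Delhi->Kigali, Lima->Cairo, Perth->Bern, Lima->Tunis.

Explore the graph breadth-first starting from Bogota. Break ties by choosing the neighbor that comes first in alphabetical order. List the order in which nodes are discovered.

Visit Bogota; enqueue Delhi, Doha, Kigali → queue [Delhi, Doha, Kigali]
Visit Delhi; enqueue Dakar, Tunis → queue [Doha, Kigali, Dakar, Tunis]
Visit Doha; enqueue Oslo, Perth, Rabat, Seoul → queue [Kigali, Dakar, Tunis, Oslo, Perth, Rabat, Seoul]
Visit Kigali; enqueue Hanoi, Sofia, Vilnius → queue [Dakar, Tunis, Oslo, Perth, Rabat, Seoul, Hanoi, Sofia, Vilnius]
Visit Dakar → queue [Tunis, Oslo, Perth, Rabat, Seoul, Hanoi, Sofia, Vilnius]
Visit Tunis → queue [Oslo, Perth, Rabat, Seoul, Hanoi, Sofia, Vilnius]
Visit Oslo; enqueue Lagos, Minsk → queue [Perth, Rabat, Seoul, Hanoi, Sofia, Vilnius, Lagos, Minsk]
Visit Perth; enqueue Bern → queue [Rabat, Seoul, Hanoi, Sofia, Vilnius, Lagos, Minsk, Bern]
Visit Rabat → queue [Seoul, Hanoi, Sofia, Vilnius, Lagos, Minsk, Bern]
Visit Seoul; enqueue Cairo → queue [Hanoi, Sofia, Vilnius, Lagos, Minsk, Bern, Cairo]
Visit Hanoi; enqueue Lima → queue [Sofia, Vilnius, Lagos, Minsk, Bern, Cairo, Lima]
Visit Sofia → queue [Vilnius, Lagos, Minsk, Bern, Cairo, Lima]
Visit Vilnius → queue [Lagos, Minsk, Bern, Cairo, Lima]
Visit Lagos → queue [Minsk, Bern, Cairo, Lima]
Visit Minsk → queue [Bern, Cairo, Lima]
Visit Bern; enqueue Paris → queue [Cairo, Lima, Paris]
Visit Cairo → queue [Lima, Paris]
Visit Lima → queue [Paris]
Visit Paris → queue []

Bogota -> Delhi -> Doha -> Kigali -> Dakar -> Tunis -> Oslo -> Perth -> Rabat -> Seoul -> Hanoi -> Sofia -> Vilnius -> Lagos -> Minsk -> Bern -> Cairo -> Lima -> Paris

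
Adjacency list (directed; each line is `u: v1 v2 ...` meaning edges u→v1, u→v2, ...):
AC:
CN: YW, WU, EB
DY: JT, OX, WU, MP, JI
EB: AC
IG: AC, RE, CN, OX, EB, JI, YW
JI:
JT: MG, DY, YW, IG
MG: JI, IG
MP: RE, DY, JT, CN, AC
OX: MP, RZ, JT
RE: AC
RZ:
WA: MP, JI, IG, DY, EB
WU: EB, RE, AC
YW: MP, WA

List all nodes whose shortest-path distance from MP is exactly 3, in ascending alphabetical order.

RZ, WA

Level 0: MP
Level 1: AC, CN, DY, JT, RE
Level 2: EB, IG, JI, MG, OX, WU, YW
Level 3: RZ, WA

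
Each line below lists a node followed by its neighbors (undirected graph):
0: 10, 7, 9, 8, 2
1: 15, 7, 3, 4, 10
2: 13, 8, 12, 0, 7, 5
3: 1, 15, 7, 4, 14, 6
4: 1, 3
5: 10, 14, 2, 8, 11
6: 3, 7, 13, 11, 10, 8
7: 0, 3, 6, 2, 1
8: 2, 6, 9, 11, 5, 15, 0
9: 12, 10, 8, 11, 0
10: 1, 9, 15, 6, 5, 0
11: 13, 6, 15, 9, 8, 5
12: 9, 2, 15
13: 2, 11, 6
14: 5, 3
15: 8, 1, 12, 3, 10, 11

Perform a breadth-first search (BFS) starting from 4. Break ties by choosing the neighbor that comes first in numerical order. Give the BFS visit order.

4 → 1 → 3 → 7 → 10 → 15 → 6 → 14 → 0 → 2 → 5 → 9 → 8 → 11 → 12 → 13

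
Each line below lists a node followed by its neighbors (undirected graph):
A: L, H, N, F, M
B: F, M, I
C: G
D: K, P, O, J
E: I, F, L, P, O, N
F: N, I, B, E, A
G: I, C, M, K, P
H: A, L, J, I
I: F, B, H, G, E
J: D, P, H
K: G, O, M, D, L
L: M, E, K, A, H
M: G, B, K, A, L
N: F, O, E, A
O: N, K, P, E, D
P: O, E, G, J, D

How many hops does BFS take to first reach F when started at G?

2

Level 0: G
Level 1: C, I, K, M, P
Level 2: A, B, D, E, F, H, J, L, O
Level 3: N
F first appears at level 2.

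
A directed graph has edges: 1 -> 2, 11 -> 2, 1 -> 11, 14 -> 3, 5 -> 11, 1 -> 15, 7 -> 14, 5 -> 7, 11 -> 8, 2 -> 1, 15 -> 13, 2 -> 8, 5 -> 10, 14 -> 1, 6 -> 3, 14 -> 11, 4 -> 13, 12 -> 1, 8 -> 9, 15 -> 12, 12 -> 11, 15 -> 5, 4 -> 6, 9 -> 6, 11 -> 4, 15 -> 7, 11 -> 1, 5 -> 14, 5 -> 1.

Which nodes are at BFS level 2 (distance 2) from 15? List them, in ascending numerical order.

1, 10, 11, 14

Level 0: 15
Level 1: 5, 7, 12, 13
Level 2: 1, 10, 11, 14
Level 3: 2, 3, 4, 8
Level 4: 6, 9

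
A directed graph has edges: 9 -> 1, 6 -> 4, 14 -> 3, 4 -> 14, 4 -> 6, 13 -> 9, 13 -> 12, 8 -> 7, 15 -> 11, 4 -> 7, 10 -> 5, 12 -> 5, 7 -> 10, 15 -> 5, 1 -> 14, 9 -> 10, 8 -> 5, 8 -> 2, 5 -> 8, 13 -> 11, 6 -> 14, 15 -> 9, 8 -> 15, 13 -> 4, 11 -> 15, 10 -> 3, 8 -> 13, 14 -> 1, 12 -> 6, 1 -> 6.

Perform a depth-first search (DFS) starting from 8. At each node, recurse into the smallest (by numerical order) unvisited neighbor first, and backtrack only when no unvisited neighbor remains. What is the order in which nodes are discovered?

8 2 5 7 10 3 13 4 6 14 1 9 11 15 12

Visit 8
8 → 2
8 → 5
8 → 7
7 → 10
10 → 3
8 → 13
13 → 4
4 → 6
6 → 14
14 → 1
13 → 9
13 → 11
11 → 15
13 → 12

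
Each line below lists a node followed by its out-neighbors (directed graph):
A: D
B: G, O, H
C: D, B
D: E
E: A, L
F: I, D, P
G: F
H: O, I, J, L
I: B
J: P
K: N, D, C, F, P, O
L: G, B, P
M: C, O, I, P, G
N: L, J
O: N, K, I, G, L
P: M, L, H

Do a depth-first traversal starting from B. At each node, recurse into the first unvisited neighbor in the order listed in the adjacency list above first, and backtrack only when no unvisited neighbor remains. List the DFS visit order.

B, G, F, I, D, E, A, L, P, M, C, O, N, J, K, H

Visit B
B → G
G → F
F → I
F → D
D → E
E → A
E → L
L → P
P → M
M → C
M → O
O → N
N → J
O → K
P → H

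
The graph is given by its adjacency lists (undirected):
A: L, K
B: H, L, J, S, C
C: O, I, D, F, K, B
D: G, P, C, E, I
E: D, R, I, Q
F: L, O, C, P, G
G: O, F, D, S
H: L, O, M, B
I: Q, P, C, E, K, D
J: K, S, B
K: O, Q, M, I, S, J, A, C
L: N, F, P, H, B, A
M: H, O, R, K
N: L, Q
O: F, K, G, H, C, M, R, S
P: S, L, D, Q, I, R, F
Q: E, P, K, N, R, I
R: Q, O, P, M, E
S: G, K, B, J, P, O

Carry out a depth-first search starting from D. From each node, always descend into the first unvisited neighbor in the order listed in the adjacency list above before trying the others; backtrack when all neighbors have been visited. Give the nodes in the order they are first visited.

D -> G -> O -> F -> L -> N -> Q -> E -> R -> P -> S -> K -> M -> H -> B -> J -> C -> I -> A

Visit D
D → G
G → O
O → F
F → L
L → N
N → Q
Q → E
E → R
R → P
P → S
S → K
K → M
M → H
H → B
B → J
B → C
C → I
K → A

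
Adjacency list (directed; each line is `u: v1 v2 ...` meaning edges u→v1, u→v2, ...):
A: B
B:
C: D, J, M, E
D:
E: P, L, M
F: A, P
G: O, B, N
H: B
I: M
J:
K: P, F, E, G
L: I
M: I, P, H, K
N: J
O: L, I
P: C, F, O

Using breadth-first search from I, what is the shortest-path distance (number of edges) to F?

3

Level 0: I
Level 1: M
Level 2: H, K, P
Level 3: B, C, E, F, G, O
Level 4: A, D, J, L, N
F first appears at level 3.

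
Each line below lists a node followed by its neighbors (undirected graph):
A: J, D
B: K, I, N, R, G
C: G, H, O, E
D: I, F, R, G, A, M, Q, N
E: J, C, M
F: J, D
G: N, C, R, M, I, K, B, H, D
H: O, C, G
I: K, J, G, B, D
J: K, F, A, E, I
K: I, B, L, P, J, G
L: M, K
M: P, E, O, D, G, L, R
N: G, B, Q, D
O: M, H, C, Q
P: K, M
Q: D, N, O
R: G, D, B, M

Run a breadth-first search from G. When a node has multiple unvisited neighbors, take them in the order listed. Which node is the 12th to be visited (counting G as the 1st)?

Visit G; enqueue N, C, R, M, I, K, B, H, D → queue [N, C, R, M, I, K, B, H, D]
Visit N; enqueue Q → queue [C, R, M, I, K, B, H, D, Q]
Visit C; enqueue O, E → queue [R, M, I, K, B, H, D, Q, O, E]
Visit R → queue [M, I, K, B, H, D, Q, O, E]
Visit M; enqueue P, L → queue [I, K, B, H, D, Q, O, E, P, L]
Visit I; enqueue J → queue [K, B, H, D, Q, O, E, P, L, J]
Visit K → queue [B, H, D, Q, O, E, P, L, J]
Visit B → queue [H, D, Q, O, E, P, L, J]
Visit H → queue [D, Q, O, E, P, L, J]
Visit D; enqueue F, A → queue [Q, O, E, P, L, J, F, A]
Visit Q → queue [O, E, P, L, J, F, A]
Visit O → queue [E, P, L, J, F, A]
Visit E → queue [P, L, J, F, A]
Visit P → queue [L, J, F, A]
Visit L → queue [J, F, A]
Visit J → queue [F, A]
Visit F → queue [A]
Visit A → queue []

Visit order: G, N, C, R, M, I, K, B, H, D, Q, O, E, P, L, J, F, A

O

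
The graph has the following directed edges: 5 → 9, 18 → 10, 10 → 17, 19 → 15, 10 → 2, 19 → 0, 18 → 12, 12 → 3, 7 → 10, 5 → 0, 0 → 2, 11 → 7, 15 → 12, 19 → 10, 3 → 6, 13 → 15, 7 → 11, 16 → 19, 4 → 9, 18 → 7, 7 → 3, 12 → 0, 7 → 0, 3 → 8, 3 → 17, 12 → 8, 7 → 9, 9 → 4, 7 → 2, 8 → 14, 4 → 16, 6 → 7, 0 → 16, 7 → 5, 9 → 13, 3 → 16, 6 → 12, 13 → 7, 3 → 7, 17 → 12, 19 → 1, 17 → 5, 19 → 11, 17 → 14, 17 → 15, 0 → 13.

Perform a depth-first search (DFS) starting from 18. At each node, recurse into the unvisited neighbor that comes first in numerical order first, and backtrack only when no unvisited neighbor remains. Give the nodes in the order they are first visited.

18 7 0 2 13 15 12 3 6 8 14 16 19 1 10 17 5 9 4 11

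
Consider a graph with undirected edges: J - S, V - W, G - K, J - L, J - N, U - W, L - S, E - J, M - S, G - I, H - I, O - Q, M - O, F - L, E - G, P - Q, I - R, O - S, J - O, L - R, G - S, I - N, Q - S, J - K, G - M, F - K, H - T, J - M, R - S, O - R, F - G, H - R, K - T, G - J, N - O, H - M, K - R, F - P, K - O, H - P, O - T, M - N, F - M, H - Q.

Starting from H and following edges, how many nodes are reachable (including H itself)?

16

BFS from H visits: H, T, R, Q, P, M, I, O, K, S, L, F, N, J, G, E
Reachable nodes: 16 of 19 total.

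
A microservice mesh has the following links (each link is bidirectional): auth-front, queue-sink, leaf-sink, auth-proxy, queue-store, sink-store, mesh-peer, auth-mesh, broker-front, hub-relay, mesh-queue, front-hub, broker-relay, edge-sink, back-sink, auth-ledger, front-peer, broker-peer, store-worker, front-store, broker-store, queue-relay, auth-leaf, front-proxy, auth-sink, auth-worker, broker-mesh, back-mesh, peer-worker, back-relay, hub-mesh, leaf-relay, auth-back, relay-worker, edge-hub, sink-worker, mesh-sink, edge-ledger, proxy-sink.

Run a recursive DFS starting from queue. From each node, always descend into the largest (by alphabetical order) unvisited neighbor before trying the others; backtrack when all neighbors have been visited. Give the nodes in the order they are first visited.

queue store worker sink proxy front peer mesh hub relay leaf auth ledger edge back broker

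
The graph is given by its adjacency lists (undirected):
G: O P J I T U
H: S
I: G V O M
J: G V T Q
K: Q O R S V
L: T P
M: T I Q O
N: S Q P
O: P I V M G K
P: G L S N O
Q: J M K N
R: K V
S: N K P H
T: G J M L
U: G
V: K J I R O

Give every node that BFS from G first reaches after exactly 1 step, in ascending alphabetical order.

I, J, O, P, T, U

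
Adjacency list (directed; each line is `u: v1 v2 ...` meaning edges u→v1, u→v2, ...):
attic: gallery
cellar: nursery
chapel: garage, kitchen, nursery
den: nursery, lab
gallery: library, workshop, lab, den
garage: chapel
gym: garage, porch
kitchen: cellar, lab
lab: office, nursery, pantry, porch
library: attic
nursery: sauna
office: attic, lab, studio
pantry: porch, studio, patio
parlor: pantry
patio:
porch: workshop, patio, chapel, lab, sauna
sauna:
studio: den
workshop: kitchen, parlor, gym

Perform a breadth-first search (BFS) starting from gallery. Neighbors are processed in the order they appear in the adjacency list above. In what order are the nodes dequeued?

Visit gallery; enqueue library, workshop, lab, den → queue [library, workshop, lab, den]
Visit library; enqueue attic → queue [workshop, lab, den, attic]
Visit workshop; enqueue kitchen, parlor, gym → queue [lab, den, attic, kitchen, parlor, gym]
Visit lab; enqueue office, nursery, pantry, porch → queue [den, attic, kitchen, parlor, gym, office, nursery, pantry, porch]
Visit den → queue [attic, kitchen, parlor, gym, office, nursery, pantry, porch]
Visit attic → queue [kitchen, parlor, gym, office, nursery, pantry, porch]
Visit kitchen; enqueue cellar → queue [parlor, gym, office, nursery, pantry, porch, cellar]
Visit parlor → queue [gym, office, nursery, pantry, porch, cellar]
Visit gym; enqueue garage → queue [office, nursery, pantry, porch, cellar, garage]
Visit office; enqueue studio → queue [nursery, pantry, porch, cellar, garage, studio]
Visit nursery; enqueue sauna → queue [pantry, porch, cellar, garage, studio, sauna]
Visit pantry; enqueue patio → queue [porch, cellar, garage, studio, sauna, patio]
Visit porch; enqueue chapel → queue [cellar, garage, studio, sauna, patio, chapel]
Visit cellar → queue [garage, studio, sauna, patio, chapel]
Visit garage → queue [studio, sauna, patio, chapel]
Visit studio → queue [sauna, patio, chapel]
Visit sauna → queue [patio, chapel]
Visit patio → queue [chapel]
Visit chapel → queue []

gallery -> library -> workshop -> lab -> den -> attic -> kitchen -> parlor -> gym -> office -> nursery -> pantry -> porch -> cellar -> garage -> studio -> sauna -> patio -> chapel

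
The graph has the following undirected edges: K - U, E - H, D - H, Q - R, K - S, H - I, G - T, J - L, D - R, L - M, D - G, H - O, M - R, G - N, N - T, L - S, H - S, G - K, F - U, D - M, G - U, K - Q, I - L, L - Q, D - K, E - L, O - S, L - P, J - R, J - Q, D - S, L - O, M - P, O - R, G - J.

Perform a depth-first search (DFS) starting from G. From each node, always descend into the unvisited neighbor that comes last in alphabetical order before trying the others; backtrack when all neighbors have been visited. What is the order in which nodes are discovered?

Visit G
G → U
U → K
K → S
S → O
O → R
R → Q
Q → L
L → P
P → M
M → D
D → H
H → I
H → E
L → J
U → F
G → T
T → N

G → U → K → S → O → R → Q → L → P → M → D → H → I → E → J → F → T → N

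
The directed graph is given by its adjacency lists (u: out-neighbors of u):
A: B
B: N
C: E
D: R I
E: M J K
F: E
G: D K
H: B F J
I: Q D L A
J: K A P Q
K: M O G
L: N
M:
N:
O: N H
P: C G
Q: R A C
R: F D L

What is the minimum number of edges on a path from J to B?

2

Level 0: J
Level 1: A, K, P, Q
Level 2: B, C, G, M, O, R
Level 3: D, E, F, H, L, N
Level 4: I
B first appears at level 2.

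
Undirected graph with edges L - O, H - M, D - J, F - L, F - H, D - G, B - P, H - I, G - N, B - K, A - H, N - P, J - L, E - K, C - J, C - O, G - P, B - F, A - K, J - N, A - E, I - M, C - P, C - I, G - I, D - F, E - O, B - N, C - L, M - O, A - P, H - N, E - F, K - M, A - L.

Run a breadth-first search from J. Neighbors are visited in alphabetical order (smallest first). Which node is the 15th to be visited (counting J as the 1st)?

Visit J; enqueue C, D, L, N → queue [C, D, L, N]
Visit C; enqueue I, O, P → queue [D, L, N, I, O, P]
Visit D; enqueue F, G → queue [L, N, I, O, P, F, G]
Visit L; enqueue A → queue [N, I, O, P, F, G, A]
Visit N; enqueue B, H → queue [I, O, P, F, G, A, B, H]
Visit I; enqueue M → queue [O, P, F, G, A, B, H, M]
Visit O; enqueue E → queue [P, F, G, A, B, H, M, E]
Visit P → queue [F, G, A, B, H, M, E]
Visit F → queue [G, A, B, H, M, E]
Visit G → queue [A, B, H, M, E]
Visit A; enqueue K → queue [B, H, M, E, K]
Visit B → queue [H, M, E, K]
Visit H → queue [M, E, K]
Visit M → queue [E, K]
Visit E → queue [K]
Visit K → queue []

Visit order: J, C, D, L, N, I, O, P, F, G, A, B, H, M, E, K

E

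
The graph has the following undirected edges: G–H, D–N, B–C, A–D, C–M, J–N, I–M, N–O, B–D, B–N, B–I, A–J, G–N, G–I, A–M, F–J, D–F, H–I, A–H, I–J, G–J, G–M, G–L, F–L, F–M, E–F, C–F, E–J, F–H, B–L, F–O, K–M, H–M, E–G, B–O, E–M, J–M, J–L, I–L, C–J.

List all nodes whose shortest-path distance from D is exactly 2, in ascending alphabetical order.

C, E, G, H, I, J, L, M, O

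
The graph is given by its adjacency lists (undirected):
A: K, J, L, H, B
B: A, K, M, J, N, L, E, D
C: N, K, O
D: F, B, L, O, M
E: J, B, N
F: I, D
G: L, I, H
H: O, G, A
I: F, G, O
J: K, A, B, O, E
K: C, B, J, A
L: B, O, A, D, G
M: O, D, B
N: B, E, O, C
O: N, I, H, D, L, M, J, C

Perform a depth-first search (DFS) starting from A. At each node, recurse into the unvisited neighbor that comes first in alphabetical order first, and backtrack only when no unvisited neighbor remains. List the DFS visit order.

Visit A
A → B
B → D
D → F
F → I
I → G
G → H
H → O
O → C
C → K
K → J
J → E
E → N
O → L
O → M

A -> B -> D -> F -> I -> G -> H -> O -> C -> K -> J -> E -> N -> L -> M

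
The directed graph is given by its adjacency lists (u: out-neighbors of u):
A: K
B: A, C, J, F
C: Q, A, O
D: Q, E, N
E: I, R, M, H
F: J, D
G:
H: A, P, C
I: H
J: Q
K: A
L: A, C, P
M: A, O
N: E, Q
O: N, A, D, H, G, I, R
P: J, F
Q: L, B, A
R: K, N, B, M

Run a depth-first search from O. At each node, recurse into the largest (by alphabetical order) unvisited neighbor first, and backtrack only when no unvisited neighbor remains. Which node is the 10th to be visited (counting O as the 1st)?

E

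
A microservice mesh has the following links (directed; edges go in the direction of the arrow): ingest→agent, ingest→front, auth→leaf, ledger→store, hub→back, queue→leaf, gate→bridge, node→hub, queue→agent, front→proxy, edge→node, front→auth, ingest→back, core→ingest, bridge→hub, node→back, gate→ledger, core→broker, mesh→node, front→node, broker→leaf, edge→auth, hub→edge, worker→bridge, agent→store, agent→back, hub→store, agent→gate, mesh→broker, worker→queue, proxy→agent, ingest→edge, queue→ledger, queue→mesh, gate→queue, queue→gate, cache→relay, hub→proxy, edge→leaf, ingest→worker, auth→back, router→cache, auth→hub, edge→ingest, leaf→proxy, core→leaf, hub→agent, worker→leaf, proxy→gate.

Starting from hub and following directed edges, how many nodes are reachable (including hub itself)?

18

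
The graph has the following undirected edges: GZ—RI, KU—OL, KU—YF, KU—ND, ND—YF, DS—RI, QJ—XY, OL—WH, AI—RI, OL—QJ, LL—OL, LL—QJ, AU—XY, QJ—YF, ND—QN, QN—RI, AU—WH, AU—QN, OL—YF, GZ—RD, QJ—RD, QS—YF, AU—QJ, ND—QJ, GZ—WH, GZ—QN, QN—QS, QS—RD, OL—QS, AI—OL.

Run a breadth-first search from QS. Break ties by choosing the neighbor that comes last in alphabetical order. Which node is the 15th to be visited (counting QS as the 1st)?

Visit QS; enqueue YF, RD, QN, OL → queue [YF, RD, QN, OL]
Visit YF; enqueue QJ, ND, KU → queue [RD, QN, OL, QJ, ND, KU]
Visit RD; enqueue GZ → queue [QN, OL, QJ, ND, KU, GZ]
Visit QN; enqueue RI, AU → queue [OL, QJ, ND, KU, GZ, RI, AU]
Visit OL; enqueue WH, LL, AI → queue [QJ, ND, KU, GZ, RI, AU, WH, LL, AI]
Visit QJ; enqueue XY → queue [ND, KU, GZ, RI, AU, WH, LL, AI, XY]
Visit ND → queue [KU, GZ, RI, AU, WH, LL, AI, XY]
Visit KU → queue [GZ, RI, AU, WH, LL, AI, XY]
Visit GZ → queue [RI, AU, WH, LL, AI, XY]
Visit RI; enqueue DS → queue [AU, WH, LL, AI, XY, DS]
Visit AU → queue [WH, LL, AI, XY, DS]
Visit WH → queue [LL, AI, XY, DS]
Visit LL → queue [AI, XY, DS]
Visit AI → queue [XY, DS]
Visit XY → queue [DS]
Visit DS → queue []

Visit order: QS, YF, RD, QN, OL, QJ, ND, KU, GZ, RI, AU, WH, LL, AI, XY, DS

XY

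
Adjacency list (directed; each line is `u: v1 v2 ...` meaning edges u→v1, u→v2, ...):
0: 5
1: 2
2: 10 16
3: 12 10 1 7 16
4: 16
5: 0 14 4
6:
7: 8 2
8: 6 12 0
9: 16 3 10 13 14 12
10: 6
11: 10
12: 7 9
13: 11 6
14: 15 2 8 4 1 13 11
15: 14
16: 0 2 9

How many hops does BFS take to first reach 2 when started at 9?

Level 0: 9
Level 1: 3, 10, 12, 13, 14, 16
Level 2: 0, 1, 2, 4, 6, 7, 8, 11, 15
Level 3: 5
2 first appears at level 2.

2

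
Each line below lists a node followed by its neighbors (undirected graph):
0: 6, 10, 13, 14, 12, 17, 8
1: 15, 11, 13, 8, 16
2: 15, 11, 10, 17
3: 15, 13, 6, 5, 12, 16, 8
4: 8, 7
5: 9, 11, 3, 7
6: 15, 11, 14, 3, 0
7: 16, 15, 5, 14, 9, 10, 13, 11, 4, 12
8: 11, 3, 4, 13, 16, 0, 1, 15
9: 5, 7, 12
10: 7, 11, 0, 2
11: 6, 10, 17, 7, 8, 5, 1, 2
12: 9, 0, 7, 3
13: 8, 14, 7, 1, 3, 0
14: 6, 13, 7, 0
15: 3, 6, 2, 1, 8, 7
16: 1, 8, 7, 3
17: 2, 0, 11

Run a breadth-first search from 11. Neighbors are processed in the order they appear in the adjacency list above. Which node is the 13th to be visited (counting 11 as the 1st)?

0

Visit 11; enqueue 6, 10, 17, 7, 8, 5, 1, 2 → queue [6, 10, 17, 7, 8, 5, 1, 2]
Visit 6; enqueue 15, 14, 3, 0 → queue [10, 17, 7, 8, 5, 1, 2, 15, 14, 3, 0]
Visit 10 → queue [17, 7, 8, 5, 1, 2, 15, 14, 3, 0]
Visit 17 → queue [7, 8, 5, 1, 2, 15, 14, 3, 0]
Visit 7; enqueue 16, 9, 13, 4, 12 → queue [8, 5, 1, 2, 15, 14, 3, 0, 16, 9, 13, 4, 12]
Visit 8 → queue [5, 1, 2, 15, 14, 3, 0, 16, 9, 13, 4, 12]
Visit 5 → queue [1, 2, 15, 14, 3, 0, 16, 9, 13, 4, 12]
Visit 1 → queue [2, 15, 14, 3, 0, 16, 9, 13, 4, 12]
Visit 2 → queue [15, 14, 3, 0, 16, 9, 13, 4, 12]
Visit 15 → queue [14, 3, 0, 16, 9, 13, 4, 12]
Visit 14 → queue [3, 0, 16, 9, 13, 4, 12]
Visit 3 → queue [0, 16, 9, 13, 4, 12]
Visit 0 → queue [16, 9, 13, 4, 12]
Visit 16 → queue [9, 13, 4, 12]
Visit 9 → queue [13, 4, 12]
Visit 13 → queue [4, 12]
Visit 4 → queue [12]
Visit 12 → queue []

Visit order: 11, 6, 10, 17, 7, 8, 5, 1, 2, 15, 14, 3, 0, 16, 9, 13, 4, 12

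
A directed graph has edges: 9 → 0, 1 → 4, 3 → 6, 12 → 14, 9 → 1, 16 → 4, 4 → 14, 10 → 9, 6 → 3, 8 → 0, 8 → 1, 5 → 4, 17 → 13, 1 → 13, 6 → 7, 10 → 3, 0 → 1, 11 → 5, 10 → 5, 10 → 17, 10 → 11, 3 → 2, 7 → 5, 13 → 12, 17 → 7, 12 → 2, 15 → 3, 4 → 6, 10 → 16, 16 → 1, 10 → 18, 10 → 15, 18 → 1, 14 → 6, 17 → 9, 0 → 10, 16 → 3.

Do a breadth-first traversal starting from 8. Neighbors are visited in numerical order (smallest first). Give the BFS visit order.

8, 0, 1, 10, 4, 13, 3, 5, 9, 11, 15, 16, 17, 18, 6, 14, 12, 2, 7

Visit 8; enqueue 0, 1 → queue [0, 1]
Visit 0; enqueue 10 → queue [1, 10]
Visit 1; enqueue 4, 13 → queue [10, 4, 13]
Visit 10; enqueue 3, 5, 9, 11, 15, 16, 17, 18 → queue [4, 13, 3, 5, 9, 11, 15, 16, 17, 18]
Visit 4; enqueue 6, 14 → queue [13, 3, 5, 9, 11, 15, 16, 17, 18, 6, 14]
Visit 13; enqueue 12 → queue [3, 5, 9, 11, 15, 16, 17, 18, 6, 14, 12]
Visit 3; enqueue 2 → queue [5, 9, 11, 15, 16, 17, 18, 6, 14, 12, 2]
Visit 5 → queue [9, 11, 15, 16, 17, 18, 6, 14, 12, 2]
Visit 9 → queue [11, 15, 16, 17, 18, 6, 14, 12, 2]
Visit 11 → queue [15, 16, 17, 18, 6, 14, 12, 2]
Visit 15 → queue [16, 17, 18, 6, 14, 12, 2]
Visit 16 → queue [17, 18, 6, 14, 12, 2]
Visit 17; enqueue 7 → queue [18, 6, 14, 12, 2, 7]
Visit 18 → queue [6, 14, 12, 2, 7]
Visit 6 → queue [14, 12, 2, 7]
Visit 14 → queue [12, 2, 7]
Visit 12 → queue [2, 7]
Visit 2 → queue [7]
Visit 7 → queue []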